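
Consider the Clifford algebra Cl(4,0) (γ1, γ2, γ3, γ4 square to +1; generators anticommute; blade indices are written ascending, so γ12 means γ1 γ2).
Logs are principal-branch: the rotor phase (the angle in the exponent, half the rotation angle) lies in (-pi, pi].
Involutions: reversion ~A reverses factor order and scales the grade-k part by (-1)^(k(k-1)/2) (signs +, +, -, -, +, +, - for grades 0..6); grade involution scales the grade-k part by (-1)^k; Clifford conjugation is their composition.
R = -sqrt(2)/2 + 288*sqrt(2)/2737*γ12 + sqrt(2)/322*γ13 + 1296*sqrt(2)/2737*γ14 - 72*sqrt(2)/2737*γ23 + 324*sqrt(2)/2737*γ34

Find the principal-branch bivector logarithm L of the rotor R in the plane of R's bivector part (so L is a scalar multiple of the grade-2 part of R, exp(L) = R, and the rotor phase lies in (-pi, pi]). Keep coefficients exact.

The scalar part of R is -sqrt(2)/2, which pins the rotor phase on the principal branch; dividing the bivector part by the sine of that phase recovers the unit plane, and L is the phase times that plane.
Concretely: cos(phase) = -sqrt(2)/2 gives phase = ±3*pi/4, and since phase/sin(phase) is even the sign is immaterial: L = (phase/sin(phase)) * <R>_2 = (3*sqrt(2)*pi/4) * <R>_2.
Answer: 432*pi/2737*γ12 + 3*pi/644*γ13 + 1944*pi/2737*γ14 - 108*pi/2737*γ23 + 486*pi/2737*γ34


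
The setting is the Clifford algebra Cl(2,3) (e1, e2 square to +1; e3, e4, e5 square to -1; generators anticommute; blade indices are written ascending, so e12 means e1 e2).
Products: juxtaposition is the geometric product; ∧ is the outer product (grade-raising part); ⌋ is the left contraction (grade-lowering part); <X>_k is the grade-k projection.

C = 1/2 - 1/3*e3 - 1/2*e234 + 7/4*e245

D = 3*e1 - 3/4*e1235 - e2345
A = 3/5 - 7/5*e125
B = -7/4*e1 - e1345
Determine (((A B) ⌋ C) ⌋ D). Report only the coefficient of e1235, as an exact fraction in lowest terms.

step 1: -21/20*e1 + 49/20*e25 - 7/5*e234 - 3/5*e1345
step 2: -7/10 - 343/80*e4
step 3: -21/10*e1 - 343/80*e235 + 21/40*e1235 + 7/10*e2345
Answer: 21/40


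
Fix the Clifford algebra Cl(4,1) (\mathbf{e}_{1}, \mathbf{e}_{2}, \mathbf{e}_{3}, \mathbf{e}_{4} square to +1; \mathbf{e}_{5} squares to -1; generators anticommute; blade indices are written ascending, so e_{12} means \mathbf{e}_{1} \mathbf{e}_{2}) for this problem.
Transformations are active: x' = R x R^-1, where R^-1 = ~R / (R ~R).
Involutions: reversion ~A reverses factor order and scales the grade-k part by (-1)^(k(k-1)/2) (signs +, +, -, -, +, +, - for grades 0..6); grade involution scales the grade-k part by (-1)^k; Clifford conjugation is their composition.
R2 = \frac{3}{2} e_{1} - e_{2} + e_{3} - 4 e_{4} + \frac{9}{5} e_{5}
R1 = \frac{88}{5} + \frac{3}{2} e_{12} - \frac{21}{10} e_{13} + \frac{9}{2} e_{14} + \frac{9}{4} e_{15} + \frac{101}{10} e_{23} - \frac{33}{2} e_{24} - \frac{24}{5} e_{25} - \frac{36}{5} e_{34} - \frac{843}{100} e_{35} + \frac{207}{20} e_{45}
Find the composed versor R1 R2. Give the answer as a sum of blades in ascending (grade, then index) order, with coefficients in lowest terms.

Distribute over the terms of R2 (each basis-blade product reordered to ascending indices, repeated generators contracted through their squares):
R1 (\frac{3}{2} e_{1}) = \frac{132}{5} e_{1} - \frac{9}{4} e_{2} + \frac{63}{20} e_{3} - \frac{27}{4} e_{4} - \frac{27}{8} e_{5} + \frac{303}{20} e_{123} - \frac{99}{4} e_{124} - \frac{36}{5} e_{125} - \frac{54}{5} e_{134} - \frac{2529}{200} e_{135} + \frac{621}{40} e_{145}
R1 (-e_{2}) = -\frac{3}{2} e_{1} - \frac{88}{5} e_{2} + \frac{101}{10} e_{3} - \frac{33}{2} e_{4} - \frac{24}{5} e_{5} - \frac{21}{10} e_{123} + \frac{9}{2} e_{124} + \frac{9}{4} e_{125} + \frac{36}{5} e_{234} + \frac{843}{100} e_{235} - \frac{207}{20} e_{245}
R1 (e_{3}) = -\frac{21}{10} e_{1} + \frac{101}{10} e_{2} + \frac{88}{5} e_{3} + \frac{36}{5} e_{4} + \frac{843}{100} e_{5} + \frac{3}{2} e_{123} - \frac{9}{2} e_{134} - \frac{9}{4} e_{135} + \frac{33}{2} e_{234} + \frac{24}{5} e_{235} + \frac{207}{20} e_{345}
R1 (-4 e_{4}) = -18 e_{1} + 66 e_{2} + \frac{144}{5} e_{3} - \frac{352}{5} e_{4} + \frac{207}{5} e_{5} - 6 e_{124} + \frac{42}{5} e_{134} + 9 e_{145} - \frac{202}{5} e_{234} - \frac{96}{5} e_{245} - \frac{843}{25} e_{345}
R1 (\frac{9}{5} e_{5}) = -\frac{81}{20} e_{1} + \frac{216}{25} e_{2} + \frac{7587}{500} e_{3} - \frac{1863}{100} e_{4} + \frac{792}{25} e_{5} + \frac{27}{10} e_{125} - \frac{189}{50} e_{135} + \frac{81}{10} e_{145} + \frac{909}{50} e_{235} - \frac{297}{10} e_{245} - \frac{324}{25} e_{345}
Summing the partial products and collecting blades:
Answer: \frac{3}{4} e_{1} + \frac{6489}{100} e_{2} + \frac{9353}{125} e_{3} - \frac{2627}{25} e_{4} + \frac{14667}{200} e_{5} + \frac{291}{20} e_{123} - \frac{105}{4} e_{124} - \frac{9}{4} e_{125} - \frac{69}{10} e_{134} - \frac{747}{40} e_{135} + \frac{261}{8} e_{145} - \frac{167}{10} e_{234} + \frac{3141}{100} e_{235} - \frac{237}{4} e_{245} - \frac{3633}{100} e_{345}


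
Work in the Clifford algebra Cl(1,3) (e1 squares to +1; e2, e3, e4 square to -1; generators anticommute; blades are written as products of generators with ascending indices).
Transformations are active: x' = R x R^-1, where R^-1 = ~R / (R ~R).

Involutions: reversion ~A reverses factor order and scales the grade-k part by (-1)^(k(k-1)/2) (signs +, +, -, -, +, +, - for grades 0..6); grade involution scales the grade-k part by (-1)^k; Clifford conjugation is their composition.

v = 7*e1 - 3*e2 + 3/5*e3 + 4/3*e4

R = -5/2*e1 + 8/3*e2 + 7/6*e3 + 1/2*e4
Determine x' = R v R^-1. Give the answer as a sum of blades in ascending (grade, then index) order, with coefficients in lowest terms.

~R = -5/2*e1 + 8/3*e2 + 7/6*e3 + 1/2*e4, and R ~R = -89/36, so R^-1 = ~R / (-89/36).
R v = -163/15 - 67/6*e1 e2 - 29/3*e1 e3 - 41/6*e1 e4 + 51/10*e2 e3 + 91/18*e2 e4 + 113/90*e3 e4
Answer: -2579/89*e1 + 11767/445*e2 + 4297/445*e3 + 4088/1335*e4


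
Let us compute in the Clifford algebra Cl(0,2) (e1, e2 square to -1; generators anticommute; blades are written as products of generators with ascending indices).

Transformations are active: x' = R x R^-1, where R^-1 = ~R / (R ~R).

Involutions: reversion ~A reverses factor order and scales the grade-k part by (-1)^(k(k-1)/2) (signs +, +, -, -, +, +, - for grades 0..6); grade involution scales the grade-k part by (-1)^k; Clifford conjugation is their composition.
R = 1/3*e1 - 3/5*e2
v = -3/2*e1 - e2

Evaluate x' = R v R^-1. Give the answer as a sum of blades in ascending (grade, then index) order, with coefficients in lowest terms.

~R = 1/3*e1 - 3/5*e2, and R ~R = -106/225, so R^-1 = ~R / (-106/225).
R v = -1/10 - 37/30*e1 e2
Answer: 87/53*e1 + 79/106*e2


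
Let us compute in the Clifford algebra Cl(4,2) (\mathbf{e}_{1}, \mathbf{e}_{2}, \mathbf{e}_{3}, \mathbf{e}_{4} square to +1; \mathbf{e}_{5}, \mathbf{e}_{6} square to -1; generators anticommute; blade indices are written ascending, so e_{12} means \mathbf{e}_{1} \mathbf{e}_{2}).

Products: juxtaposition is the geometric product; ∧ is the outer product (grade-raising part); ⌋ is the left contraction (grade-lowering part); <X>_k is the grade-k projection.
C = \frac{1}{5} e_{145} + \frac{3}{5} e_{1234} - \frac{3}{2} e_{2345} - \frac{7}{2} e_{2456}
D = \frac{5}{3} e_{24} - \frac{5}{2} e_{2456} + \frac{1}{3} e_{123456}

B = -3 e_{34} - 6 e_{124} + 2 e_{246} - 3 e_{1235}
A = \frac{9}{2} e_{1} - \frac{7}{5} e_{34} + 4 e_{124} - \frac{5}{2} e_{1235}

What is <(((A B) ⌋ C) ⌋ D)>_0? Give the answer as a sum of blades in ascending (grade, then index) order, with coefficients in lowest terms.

step 1: \frac{123}{10} - 8 e_{16} - 27 e_{24} + \frac{102}{5} e_{123} - \frac{27}{2} e_{134} - \frac{27}{2} e_{235} - \frac{14}{5} e_{236} + 3 e_{345} + \frac{33}{10} e_{1245} + 9 e_{1246} + 5 e_{13456}
step 2: \frac{63}{5} e_{2} - \frac{3249}{100} e_{4} - \frac{81}{5} e_{13} + \frac{81}{2} e_{35} - \frac{189}{2} e_{56} + \frac{123}{50} e_{145} + \frac{369}{50} e_{1234} - \frac{369}{20} e_{2345} - \frac{861}{20} e_{2456}
step 3: \frac{861}{8} + \frac{1083}{20} e_{2} + 21 e_{4} + \frac{287}{20} e_{13} + \frac{123}{20} e_{16} - \frac{945}{4} e_{24} + \frac{123}{50} e_{56} + \frac{41}{50} e_{236} - \frac{3249}{40} e_{256} - \frac{63}{2} e_{456} + \frac{63}{2} e_{1234} - \frac{27}{2} e_{1246} - \frac{27}{5} e_{2456} + \frac{1083}{100} e_{12356} - \frac{21}{5} e_{13456}
step 4: \frac{861}{8}
Answer: \frac{861}{8}


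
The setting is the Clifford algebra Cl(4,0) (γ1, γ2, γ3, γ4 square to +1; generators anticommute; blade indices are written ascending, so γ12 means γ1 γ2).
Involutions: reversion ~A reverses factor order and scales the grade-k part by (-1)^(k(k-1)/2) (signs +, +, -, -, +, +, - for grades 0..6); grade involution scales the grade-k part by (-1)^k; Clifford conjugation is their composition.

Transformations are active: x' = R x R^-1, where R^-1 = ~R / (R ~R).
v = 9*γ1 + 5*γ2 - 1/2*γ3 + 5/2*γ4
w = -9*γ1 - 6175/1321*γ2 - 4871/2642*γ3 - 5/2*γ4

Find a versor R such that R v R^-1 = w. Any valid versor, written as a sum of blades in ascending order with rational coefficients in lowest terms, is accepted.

Key observation: q(v) = q(w) = 225/2 (sandwiches preserve the norm), so R = v + w = 430/1321*γ2 - 3096/1321*γ3 works whenever it is invertible — the component of v along it is kept and (v - w)/2 reverses, sending v to w.
Answer: 430/1321*γ2 - 3096/1321*γ3


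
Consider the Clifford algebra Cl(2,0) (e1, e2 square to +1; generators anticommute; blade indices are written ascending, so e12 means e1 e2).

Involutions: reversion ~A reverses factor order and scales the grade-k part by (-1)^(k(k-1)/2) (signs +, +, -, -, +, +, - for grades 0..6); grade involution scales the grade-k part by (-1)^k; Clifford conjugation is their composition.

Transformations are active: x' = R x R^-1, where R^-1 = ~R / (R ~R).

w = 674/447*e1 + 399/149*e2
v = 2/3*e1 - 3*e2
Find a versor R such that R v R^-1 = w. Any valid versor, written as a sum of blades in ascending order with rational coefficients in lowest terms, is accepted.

Here q(v) = q(w) = 85/9; the classical choice R = v + w = 324/149*e1 - 48/149*e2 then realises v -> w under the sandwich.
Answer: 324/149*e1 - 48/149*e2


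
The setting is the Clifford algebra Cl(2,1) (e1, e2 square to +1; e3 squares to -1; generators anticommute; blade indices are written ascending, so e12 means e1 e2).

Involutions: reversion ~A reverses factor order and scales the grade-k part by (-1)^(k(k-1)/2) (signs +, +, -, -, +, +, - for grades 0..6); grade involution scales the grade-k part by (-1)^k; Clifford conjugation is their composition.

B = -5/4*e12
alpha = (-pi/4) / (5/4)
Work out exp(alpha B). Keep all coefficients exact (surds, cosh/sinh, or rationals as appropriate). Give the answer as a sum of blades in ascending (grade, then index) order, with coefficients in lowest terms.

B^2 = (-5/4)^2*(e12)^2 = 25/16*(-1) = -25/16 (a basis 2-blade squares to minus the product of its generators' squares).
B^2 = -25/16 — a negative square means the series sums to a rotation: l = 5/4, alpha*l = -pi/4, so exp(alpha B) = cos(-pi/4) + (sin(-pi/4)/(5/4))*B = sqrt(2)/2 + (-2*sqrt(2)/5)*B.
Answer: sqrt(2)/2 + sqrt(2)/2*e12


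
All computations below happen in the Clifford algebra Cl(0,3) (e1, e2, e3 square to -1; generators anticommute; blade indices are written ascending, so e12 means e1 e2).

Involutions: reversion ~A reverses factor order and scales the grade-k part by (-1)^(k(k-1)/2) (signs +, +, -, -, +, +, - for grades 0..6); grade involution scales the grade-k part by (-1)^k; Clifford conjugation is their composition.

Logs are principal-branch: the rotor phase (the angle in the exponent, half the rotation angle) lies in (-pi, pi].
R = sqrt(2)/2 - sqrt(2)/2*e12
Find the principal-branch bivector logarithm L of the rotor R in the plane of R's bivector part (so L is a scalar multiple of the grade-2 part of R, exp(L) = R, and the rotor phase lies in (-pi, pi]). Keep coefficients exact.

The scalar part of R is sqrt(2)/2, which fixes the principal-branch rotor phase; the unit plane is then the bivector part divided by the sine of that phase, and L is that plane scaled by the phase.
Concretely: cos(phase) = sqrt(2)/2 gives phase = ±pi/4, and since phase/sin(phase) is even the sign is immaterial: L = (phase/sin(phase)) * <R>_2 = (sqrt(2)*pi/4) * <R>_2.
Answer: -pi/4*e12


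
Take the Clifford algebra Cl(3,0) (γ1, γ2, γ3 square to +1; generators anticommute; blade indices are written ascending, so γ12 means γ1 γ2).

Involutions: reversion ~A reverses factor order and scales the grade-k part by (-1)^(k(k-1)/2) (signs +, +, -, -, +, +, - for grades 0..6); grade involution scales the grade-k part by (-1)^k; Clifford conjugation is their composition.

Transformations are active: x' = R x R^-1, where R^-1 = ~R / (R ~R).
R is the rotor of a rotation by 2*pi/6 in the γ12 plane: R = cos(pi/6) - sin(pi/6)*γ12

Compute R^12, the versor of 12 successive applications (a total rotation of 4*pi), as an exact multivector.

Because a rotor carries half the rotation angle, composing 12 copies of this γ12-plane rotor multiplies the phase: 12*(pi/6) = 2*pi, hence R^12 = cos(2*pi) - sin(2*pi)*γ12.
cos(2*pi) = 1 and sin(2*pi) = 0, so R^12 = 1. The total rotation 4*pi is 2 full turns, so every vector returns to itself, yet the rotor is +1, back on the identity sheet (an even number of 2*pi turns).
Answer: 1


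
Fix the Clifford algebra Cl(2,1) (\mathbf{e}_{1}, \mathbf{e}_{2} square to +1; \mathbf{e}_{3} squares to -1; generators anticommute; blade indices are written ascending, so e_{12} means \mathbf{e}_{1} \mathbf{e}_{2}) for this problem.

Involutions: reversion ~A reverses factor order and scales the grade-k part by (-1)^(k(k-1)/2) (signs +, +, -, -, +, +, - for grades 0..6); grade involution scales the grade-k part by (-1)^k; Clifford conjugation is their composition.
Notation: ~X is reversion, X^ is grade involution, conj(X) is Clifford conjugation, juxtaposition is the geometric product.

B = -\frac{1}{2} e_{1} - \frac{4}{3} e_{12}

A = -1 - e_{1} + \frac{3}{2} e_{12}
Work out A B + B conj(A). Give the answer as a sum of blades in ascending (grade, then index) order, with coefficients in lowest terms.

first term: \frac{5}{2} + \frac{1}{2} e_{1} + \frac{25}{12} e_{2} + \frac{4}{3} e_{12}
second term: -\frac{5}{2} + \frac{1}{2} e_{1} + \frac{25}{12} e_{2} + \frac{4}{3} e_{12}
Answer: e_{1} + \frac{25}{6} e_{2} + \frac{8}{3} e_{12}


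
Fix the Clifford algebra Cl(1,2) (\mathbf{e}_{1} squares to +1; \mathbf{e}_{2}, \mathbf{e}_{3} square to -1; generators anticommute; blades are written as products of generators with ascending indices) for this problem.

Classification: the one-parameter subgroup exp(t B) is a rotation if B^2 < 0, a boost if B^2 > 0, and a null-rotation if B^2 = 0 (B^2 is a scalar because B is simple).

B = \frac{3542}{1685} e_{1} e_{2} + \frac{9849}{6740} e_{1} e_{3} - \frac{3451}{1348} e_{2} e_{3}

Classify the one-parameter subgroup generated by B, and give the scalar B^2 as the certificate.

B^2 term by term: the squares give (\frac{3542}{1685})^2*(e_{1} e_{2})^2 + (\frac{9849}{6740})^2*(e_{1} e_{3})^2 + (-\frac{3451}{1348})^2*(e_{2} e_{3})^2 = \frac{12545764}{2839225}*(+1) + \frac{97002801}{45427600}*(+1) + \frac{11909401}{1817104}*(-1) = 0 (each basis 2-blade squares to minus the product of its generators' squares); cross terms between blades sharing an index anticommute and cancel. So B^2 = 0.
Answer: null-rotation, certificate B^2 = 0. The invariant at work: B^2 = 0 is unchanged by conjugation, hence its sign classifies the subgroup whatever basis B is written in.


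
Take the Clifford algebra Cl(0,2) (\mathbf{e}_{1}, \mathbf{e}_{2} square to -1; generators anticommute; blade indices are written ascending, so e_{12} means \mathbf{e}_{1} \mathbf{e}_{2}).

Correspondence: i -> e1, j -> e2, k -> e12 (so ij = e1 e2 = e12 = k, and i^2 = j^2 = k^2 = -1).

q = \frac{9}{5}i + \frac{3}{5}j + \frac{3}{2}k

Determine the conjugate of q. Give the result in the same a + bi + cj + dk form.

In blades: q = \frac{9}{5} e_{1} + \frac{3}{5} e_{2} + \frac{3}{2} e_{12}.
Conjugation here is Clifford conjugation: the scalar is fixed and the grade-1 and grade-2 blades all flip sign, giving -\frac{9}{5} e_{1} - \frac{3}{5} e_{2} - \frac{3}{2} e_{12}; translating back:
Answer: -\frac{9}{5}i - \frac{3}{5}j - \frac{3}{2}k


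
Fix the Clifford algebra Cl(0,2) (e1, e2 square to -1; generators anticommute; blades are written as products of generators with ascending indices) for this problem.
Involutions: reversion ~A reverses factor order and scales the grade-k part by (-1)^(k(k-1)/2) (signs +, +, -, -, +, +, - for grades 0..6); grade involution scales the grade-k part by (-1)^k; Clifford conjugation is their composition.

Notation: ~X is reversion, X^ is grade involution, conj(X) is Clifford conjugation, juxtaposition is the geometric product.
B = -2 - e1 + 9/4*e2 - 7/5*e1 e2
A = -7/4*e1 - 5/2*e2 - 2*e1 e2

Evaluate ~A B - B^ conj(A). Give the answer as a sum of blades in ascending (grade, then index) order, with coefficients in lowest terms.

first term: 267/40 + 5/2*e1 + 11/20*e2 - 167/16*e1 e2
second term: 267/40 - 9/2*e1 - 189/20*e2 + 39/16*e1 e2
Answer: 7*e1 + 10*e2 - 103/8*e1 e2


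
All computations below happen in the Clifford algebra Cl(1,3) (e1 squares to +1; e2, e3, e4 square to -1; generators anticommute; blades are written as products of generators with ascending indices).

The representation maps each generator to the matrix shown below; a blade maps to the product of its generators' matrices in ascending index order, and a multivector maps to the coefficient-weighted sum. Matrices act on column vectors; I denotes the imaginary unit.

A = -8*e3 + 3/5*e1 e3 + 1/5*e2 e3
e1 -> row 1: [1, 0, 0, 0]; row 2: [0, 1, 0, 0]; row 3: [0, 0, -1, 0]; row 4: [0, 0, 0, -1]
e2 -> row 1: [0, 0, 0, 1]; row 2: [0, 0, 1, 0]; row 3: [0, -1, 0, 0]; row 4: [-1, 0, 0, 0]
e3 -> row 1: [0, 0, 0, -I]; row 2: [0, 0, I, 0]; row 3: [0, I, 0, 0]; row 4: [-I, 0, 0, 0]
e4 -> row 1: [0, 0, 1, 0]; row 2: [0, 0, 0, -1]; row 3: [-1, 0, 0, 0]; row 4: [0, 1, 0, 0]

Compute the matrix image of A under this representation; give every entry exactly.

Bivector images (products of the table entries): rho(e1 e3) = rho(e1)rho(e3) = row 1: [0, 0, 0, -I]; row 2: [0, 0, I, 0]; row 3: [0, -I, 0, 0]; row 4: [I, 0, 0, 0]; rho(e2 e3) = rho(e2)rho(e3) = row 1: [-I, 0, 0, 0]; row 2: [0, I, 0, 0]; row 3: [0, 0, -I, 0]; row 4: [0, 0, 0, I].
M = (-8)*rho(e3) + (3/5)*rho(e1 e3) + (1/5)*rho(e2 e3), summed entrywise:
Answer: row 1: [-I/5, 0, 0, 37*I/5]; row 2: [0, I/5, -37*I/5, 0]; row 3: [0, -43*I/5, -I/5, 0]; row 4: [43*I/5, 0, 0, I/5]


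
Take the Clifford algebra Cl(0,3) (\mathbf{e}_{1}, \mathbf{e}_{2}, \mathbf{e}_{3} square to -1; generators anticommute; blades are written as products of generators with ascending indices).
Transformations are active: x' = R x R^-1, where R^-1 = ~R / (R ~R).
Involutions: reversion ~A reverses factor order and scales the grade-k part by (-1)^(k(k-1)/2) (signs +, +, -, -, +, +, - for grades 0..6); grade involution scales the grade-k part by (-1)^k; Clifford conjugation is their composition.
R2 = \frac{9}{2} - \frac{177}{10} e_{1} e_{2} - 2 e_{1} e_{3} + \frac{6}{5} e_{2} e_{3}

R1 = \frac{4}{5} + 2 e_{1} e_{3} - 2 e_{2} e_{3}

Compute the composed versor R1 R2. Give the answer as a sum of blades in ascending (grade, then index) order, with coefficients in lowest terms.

Distribute over the terms of R1 (each basis-blade product reordered to ascending indices, repeated generators contracted through their squares):
(\frac{4}{5}) R2 = \frac{18}{5} - \frac{354}{25} e_{1} e_{2} - \frac{8}{5} e_{1} e_{3} + \frac{24}{25} e_{2} e_{3}
(2 e_{1} e_{3}) R2 = 4 + \frac{12}{5} e_{1} e_{2} + 9 e_{1} e_{3} + \frac{177}{5} e_{2} e_{3}
(-2 e_{2} e_{3}) R2 = \frac{12}{5} - 4 e_{1} e_{2} + \frac{177}{5} e_{1} e_{3} - 9 e_{2} e_{3}
Summing the partial products and collecting blades:
Answer: 10 - \frac{394}{25} e_{1} e_{2} + \frac{214}{5} e_{1} e_{3} + \frac{684}{25} e_{2} e_{3}


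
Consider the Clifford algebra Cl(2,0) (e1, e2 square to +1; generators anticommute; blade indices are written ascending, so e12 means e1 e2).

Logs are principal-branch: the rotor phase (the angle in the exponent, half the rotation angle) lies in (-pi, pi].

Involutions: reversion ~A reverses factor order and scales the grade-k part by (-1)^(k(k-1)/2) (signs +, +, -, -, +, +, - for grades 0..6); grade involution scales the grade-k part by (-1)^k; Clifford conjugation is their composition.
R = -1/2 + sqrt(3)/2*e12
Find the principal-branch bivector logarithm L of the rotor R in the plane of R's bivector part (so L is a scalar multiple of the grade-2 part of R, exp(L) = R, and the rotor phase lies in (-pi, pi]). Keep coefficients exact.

The scalar part of R is -1/2, which fixes the principal-branch rotor phase; the unit plane is then the bivector part divided by the sine of that phase, and L is that plane scaled by the phase.
Concretely: cos(phase) = -1/2 gives phase = ±2*pi/3, and since phase/sin(phase) is even the sign is immaterial: L = (phase/sin(phase)) * <R>_2 = (4*sqrt(3)*pi/9) * <R>_2.
Answer: 2*pi/3*e12


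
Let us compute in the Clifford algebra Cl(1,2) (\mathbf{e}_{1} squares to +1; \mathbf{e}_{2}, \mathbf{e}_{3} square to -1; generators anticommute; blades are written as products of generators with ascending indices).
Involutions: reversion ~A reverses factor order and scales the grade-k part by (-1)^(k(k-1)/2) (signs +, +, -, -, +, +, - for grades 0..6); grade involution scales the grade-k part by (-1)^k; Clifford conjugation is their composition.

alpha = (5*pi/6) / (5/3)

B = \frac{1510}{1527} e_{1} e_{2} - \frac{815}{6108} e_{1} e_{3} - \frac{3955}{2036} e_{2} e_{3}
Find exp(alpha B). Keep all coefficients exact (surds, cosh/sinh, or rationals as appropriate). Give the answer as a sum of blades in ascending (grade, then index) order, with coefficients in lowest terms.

B^2 term by term: the squares give (\frac{1510}{1527})^2*(e_{1} e_{2})^2 + (-\frac{815}{6108})^2*(e_{1} e_{3})^2 + (-\frac{3955}{2036})^2*(e_{2} e_{3})^2 = \frac{2280100}{2331729}*(+1) + \frac{664225}{37307664}*(+1) + \frac{15642025}{4145296}*(-1) = -\frac{25}{9} (each basis 2-blade squares to minus the product of its generators' squares); cross terms between blades sharing an index anticommute and cancel. So B^2 = -\frac{25}{9}.
B^2 = -\frac{25}{9} — circular case — the even/odd split gives cos and sin: l = \frac{5}{3}, alpha*l = \frac{5 \pi}{6}, so exp(alpha B) = cos(\frac{5 \pi}{6}) + (sin(\frac{5 \pi}{6})/(\frac{5}{3}))*B = - \frac{\sqrt{3}}{2} + (\frac{3}{10})*B.
Answer: - \frac{\sqrt{3}}{2} + \frac{151}{509} e_{1} e_{2} - \frac{163}{4072} e_{1} e_{3} - \frac{2373}{4072} e_{2} e_{3}


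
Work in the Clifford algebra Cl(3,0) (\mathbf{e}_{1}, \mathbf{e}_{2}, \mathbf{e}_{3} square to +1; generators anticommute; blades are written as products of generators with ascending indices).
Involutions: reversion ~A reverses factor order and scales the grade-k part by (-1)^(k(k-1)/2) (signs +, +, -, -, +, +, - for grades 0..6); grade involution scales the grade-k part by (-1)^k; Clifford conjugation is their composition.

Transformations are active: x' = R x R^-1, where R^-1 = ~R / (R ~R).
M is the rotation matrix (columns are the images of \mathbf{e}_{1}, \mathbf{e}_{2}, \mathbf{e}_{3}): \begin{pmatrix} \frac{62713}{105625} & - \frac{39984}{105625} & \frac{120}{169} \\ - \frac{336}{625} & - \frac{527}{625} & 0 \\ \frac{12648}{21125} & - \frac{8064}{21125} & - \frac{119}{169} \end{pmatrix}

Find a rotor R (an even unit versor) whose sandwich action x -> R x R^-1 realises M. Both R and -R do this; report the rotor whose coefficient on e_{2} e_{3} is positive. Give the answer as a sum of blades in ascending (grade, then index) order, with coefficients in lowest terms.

Method: write R = a + b12*e_{1} e_{2} + b13*e_{1} e_{3} + b23*e_{2} e_{3} with a^2 + b12^2 + b13^2 + b23^2 = 1 (so R^-1 = ~R). Expanding the columns R e_j ~R gives tr M = 4a^2 - 1 and, from the antisymmetric part, M21 - M12 = -4a*b12, M13 - M31 = 4a*b13, M32 - M23 = -4a*b23.
Here tr M = -\frac{4029}{4225}, so a^2 = (1 + tr M)/4 = \frac{49}{4225} and a = ±\frac{7}{65}. Taking a = \frac{7}{65}: M21 - M12 = -\frac{672}{4225}, M13 - M31 = \frac{2352}{21125}, M32 - M23 = -\frac{8064}{21125}, giving b12 = \frac{24}{65}, b13 = \frac{84}{325}, b23 = \frac{288}{325}, i.e. R = \frac{7}{65} + \frac{24}{65} e_{1} e_{2} + \frac{84}{325} e_{1} e_{3} + \frac{288}{325} e_{2} e_{3}.
Its e_{2} e_{3} coefficient is already positive.
Answer: \frac{7}{65} + \frac{24}{65} e_{1} e_{2} + \frac{84}{325} e_{1} e_{3} + \frac{288}{325} e_{2} e_{3}. Why the constraint matters: R and -R act identically through the sandwich — M has trace -\frac{4029}{4225} either way — so only the sign condition on e_{2} e_{3} picks one of the two preimages.


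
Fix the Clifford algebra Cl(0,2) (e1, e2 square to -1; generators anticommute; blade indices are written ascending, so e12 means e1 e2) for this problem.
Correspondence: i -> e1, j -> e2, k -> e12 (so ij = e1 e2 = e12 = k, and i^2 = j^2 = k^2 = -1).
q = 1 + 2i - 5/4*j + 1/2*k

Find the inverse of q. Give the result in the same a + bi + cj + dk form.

In blades: q = 1 + 2*e1 - 5/4*e2 + 1/2*e12.
With qbar = 1 - 2*e1 + 5/4*e2 - 1/2*e12 (scalar fixed, mapped units negated), q qbar = 109/16 (the sum of squared coefficients), so q^-1 = qbar / (109/16) = 16/109 - 32/109*e1 + 20/109*e2 - 8/109*e12; translating back:
Answer: 16/109 - 32/109*i + 20/109*j - 8/109*k


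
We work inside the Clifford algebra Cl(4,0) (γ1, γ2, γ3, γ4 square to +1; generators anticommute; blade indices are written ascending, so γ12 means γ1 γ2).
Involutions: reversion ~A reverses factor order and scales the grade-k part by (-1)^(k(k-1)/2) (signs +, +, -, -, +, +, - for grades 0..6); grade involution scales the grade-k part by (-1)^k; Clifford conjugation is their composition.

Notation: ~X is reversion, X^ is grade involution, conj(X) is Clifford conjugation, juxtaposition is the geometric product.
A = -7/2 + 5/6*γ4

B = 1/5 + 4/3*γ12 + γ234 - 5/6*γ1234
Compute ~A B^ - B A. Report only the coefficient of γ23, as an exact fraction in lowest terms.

first term: -7/10 + 1/6*γ4 - 14/3*γ12 - 5/6*γ23 + 25/36*γ123 + 10/9*γ124 + 7/2*γ234 + 35/12*γ1234
second term: -7/10 + 1/6*γ4 - 14/3*γ12 + 5/6*γ23 - 25/36*γ123 + 10/9*γ124 - 7/2*γ234 + 35/12*γ1234
Answer: -5/3


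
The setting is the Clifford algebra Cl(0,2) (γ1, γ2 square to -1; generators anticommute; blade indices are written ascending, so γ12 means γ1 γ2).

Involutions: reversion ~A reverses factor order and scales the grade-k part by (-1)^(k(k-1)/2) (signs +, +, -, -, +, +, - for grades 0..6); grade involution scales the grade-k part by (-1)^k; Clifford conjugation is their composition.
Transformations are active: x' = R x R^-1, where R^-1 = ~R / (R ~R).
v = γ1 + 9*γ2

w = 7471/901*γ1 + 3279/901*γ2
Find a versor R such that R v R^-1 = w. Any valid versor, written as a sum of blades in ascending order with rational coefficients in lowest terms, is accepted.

Reasoning: v^2 = w^2 = -82 since conjugation preserves the quadratic form; R = v + w = 8372/901*γ1 + 11388/901*γ2 is then valid when invertible, keeping its own part and reversing (v - w)/2.
Answer: 8372/901*γ1 + 11388/901*γ2


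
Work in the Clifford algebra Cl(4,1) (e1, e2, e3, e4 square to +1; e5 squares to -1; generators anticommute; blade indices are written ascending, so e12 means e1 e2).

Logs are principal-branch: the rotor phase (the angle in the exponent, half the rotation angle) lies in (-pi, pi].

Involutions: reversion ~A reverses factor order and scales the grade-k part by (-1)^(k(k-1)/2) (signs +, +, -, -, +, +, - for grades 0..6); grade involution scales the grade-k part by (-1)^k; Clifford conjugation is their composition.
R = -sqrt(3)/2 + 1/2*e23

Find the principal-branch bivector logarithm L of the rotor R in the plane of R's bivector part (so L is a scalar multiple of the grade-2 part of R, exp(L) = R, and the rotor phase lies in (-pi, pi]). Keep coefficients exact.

The scalar part of R is -sqrt(3)/2, and that scalar determines the rotor phase on the principal branch; recovering the unit plane as bivector-part over sine of the phase gives L = phase * plane.
Concretely: cos(phase) = -sqrt(3)/2 gives phase = ±5*pi/6, and since phase/sin(phase) is even the sign is immaterial: L = (phase/sin(phase)) * <R>_2 = (5*pi/3) * <R>_2.
Answer: 5*pi/6*e23


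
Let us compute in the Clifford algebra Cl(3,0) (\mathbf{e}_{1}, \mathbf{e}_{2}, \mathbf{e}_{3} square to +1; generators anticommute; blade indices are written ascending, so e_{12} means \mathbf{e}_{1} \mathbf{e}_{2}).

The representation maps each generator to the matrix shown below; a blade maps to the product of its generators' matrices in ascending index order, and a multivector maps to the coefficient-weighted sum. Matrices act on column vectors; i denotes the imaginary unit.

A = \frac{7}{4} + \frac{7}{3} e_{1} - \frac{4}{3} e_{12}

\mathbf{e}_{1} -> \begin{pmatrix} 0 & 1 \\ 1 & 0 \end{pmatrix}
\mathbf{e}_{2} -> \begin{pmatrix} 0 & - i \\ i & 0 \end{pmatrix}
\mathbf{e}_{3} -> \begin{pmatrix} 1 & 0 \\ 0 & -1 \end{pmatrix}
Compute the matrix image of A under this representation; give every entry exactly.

Bivector images (products of the table entries): rho(e_{12}) = rho(\mathbf{e}_{1})rho(\mathbf{e}_{2}) = \begin{pmatrix} i & 0 \\ 0 & - i \end{pmatrix}.
M = (\frac{7}{4})*1 + (\frac{7}{3})*rho(e_{1}) + (-\frac{4}{3})*rho(e_{12}), summed entrywise (1 is the identity matrix):
Answer: \begin{pmatrix} \frac{7}{4} - \frac{4 i}{3} & \frac{7}{3} \\ \frac{7}{3} & \frac{7}{4} + \frac{4 i}{3} \end{pmatrix}


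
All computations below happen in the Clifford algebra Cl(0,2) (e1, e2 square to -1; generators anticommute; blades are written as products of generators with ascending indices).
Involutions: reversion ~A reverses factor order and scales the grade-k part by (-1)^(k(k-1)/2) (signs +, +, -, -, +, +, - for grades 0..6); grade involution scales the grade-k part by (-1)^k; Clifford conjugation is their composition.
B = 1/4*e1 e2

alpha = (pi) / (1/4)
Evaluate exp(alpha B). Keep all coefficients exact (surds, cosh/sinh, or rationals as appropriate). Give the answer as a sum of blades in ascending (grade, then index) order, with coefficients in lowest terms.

B^2 = (1/4)^2*(e1 e2)^2 = 1/16*(-1) = -1/16 (a basis 2-blade squares to minus the product of its generators' squares).
B^2 = -1/16 — the series telescopes trigonometrically here: l = 1/4, alpha*l = pi, so exp(alpha B) = cos(pi) + (sin(pi)/(1/4))*B = -1 + (0)*B.
Answer: -1


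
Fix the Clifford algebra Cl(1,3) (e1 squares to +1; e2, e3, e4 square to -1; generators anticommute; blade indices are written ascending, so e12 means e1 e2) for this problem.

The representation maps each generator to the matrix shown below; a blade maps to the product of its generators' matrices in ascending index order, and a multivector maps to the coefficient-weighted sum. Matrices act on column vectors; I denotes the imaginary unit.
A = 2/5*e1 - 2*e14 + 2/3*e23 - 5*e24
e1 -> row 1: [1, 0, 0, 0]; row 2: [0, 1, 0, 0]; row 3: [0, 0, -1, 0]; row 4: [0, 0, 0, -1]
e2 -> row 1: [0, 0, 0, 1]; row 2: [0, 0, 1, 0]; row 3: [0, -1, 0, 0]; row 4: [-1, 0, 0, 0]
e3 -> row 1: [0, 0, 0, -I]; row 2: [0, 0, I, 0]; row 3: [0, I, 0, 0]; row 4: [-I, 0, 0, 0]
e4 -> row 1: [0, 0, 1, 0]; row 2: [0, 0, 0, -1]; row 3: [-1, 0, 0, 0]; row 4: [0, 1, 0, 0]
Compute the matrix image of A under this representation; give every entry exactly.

Bivector images (products of the table entries): rho(e14) = rho(e1)rho(e4) = row 1: [0, 0, 1, 0]; row 2: [0, 0, 0, -1]; row 3: [1, 0, 0, 0]; row 4: [0, -1, 0, 0]; rho(e23) = rho(e2)rho(e3) = row 1: [-I, 0, 0, 0]; row 2: [0, I, 0, 0]; row 3: [0, 0, -I, 0]; row 4: [0, 0, 0, I]; rho(e24) = rho(e2)rho(e4) = row 1: [0, 1, 0, 0]; row 2: [-1, 0, 0, 0]; row 3: [0, 0, 0, 1]; row 4: [0, 0, -1, 0].
M = (2/5)*rho(e1) + (-2)*rho(e14) + (2/3)*rho(e23) + (-5)*rho(e24), summed entrywise:
Answer: row 1: [2/5 - 2*I/3, -5, -2, 0]; row 2: [5, 2/5 + 2*I/3, 0, 2]; row 3: [-2, 0, -2/5 - 2*I/3, -5]; row 4: [0, 2, 5, -2/5 + 2*I/3]


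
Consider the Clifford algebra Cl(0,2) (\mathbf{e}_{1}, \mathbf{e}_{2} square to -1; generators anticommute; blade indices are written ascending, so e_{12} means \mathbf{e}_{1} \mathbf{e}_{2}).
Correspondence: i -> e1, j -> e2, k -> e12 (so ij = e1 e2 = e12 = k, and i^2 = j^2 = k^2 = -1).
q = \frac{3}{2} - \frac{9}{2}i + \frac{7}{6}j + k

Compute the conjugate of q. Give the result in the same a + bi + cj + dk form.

In blades: q = \frac{3}{2} - \frac{9}{2} e_{1} + \frac{7}{6} e_{2} + e_{12}.
Conjugation here is Clifford conjugation: the scalar is fixed and the grade-1 and grade-2 blades all flip sign, giving \frac{3}{2} + \frac{9}{2} e_{1} - \frac{7}{6} e_{2} - e_{12}; translating back:
Answer: \frac{3}{2} + \frac{9}{2}i - \frac{7}{6}j - k


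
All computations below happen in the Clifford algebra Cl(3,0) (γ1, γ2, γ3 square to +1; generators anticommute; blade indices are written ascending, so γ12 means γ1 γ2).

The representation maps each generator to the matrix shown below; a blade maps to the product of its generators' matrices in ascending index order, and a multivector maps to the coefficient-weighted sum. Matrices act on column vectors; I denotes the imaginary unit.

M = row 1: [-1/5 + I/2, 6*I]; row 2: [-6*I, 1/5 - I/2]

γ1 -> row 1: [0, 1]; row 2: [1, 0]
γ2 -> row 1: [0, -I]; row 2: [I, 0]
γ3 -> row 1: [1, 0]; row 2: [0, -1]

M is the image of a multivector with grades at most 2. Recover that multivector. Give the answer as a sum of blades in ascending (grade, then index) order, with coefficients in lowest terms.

Method: 1, rho(γ1), rho(γ2), rho(γ3) form a trace-orthogonal basis of the 2x2 complex matrices (tr(X Y) = 2 if X = Y, else 0), so M = m0*1 + m1*rho(γ1) + m2*rho(γ2) + m3*rho(γ3) with m0 = tr(M)/2 = 0, m1 = tr(M rho(γ1))/2 = 0, m2 = tr(M rho(γ2))/2 = -6, m3 = tr(M rho(γ3))/2 = -1/5 + I/2.
Multiplying table entries, the bivector images are rho(γ12) = I*rho(γ3), rho(γ13) = -I*rho(γ2), rho(γ23) = I*rho(γ1); with real blade coefficients the real parts of m0..m3 are the coefficients of 1, γ1, γ2, γ3 and the imaginary parts give the bivectors (γ23: Im m1, γ13: -Im m2, γ12: Im m3).
Answer: -6*γ2 - 1/5*γ3 + 1/2*γ12


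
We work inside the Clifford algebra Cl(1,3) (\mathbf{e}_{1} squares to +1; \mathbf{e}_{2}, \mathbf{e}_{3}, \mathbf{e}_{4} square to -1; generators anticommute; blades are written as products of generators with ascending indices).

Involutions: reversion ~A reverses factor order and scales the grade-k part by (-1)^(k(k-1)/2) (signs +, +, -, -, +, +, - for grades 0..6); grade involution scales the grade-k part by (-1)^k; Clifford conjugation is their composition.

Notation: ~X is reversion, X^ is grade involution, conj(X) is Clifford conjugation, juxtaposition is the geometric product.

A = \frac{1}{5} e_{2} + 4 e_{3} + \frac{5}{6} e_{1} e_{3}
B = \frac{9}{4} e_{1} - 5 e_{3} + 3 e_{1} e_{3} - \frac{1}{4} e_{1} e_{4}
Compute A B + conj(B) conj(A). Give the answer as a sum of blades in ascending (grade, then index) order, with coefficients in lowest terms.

first term: \frac{45}{2} + \frac{97}{6} e_{1} - \frac{15}{8} e_{3} - \frac{9}{20} e_{1} e_{2} - 9 e_{1} e_{3} - e_{2} e_{3} + \frac{5}{24} e_{3} e_{4} - \frac{3}{5} e_{1} e_{2} e_{3} + \frac{1}{20} e_{1} e_{2} e_{4} + e_{1} e_{3} e_{4}
second term: \frac{45}{2} - \frac{97}{6} e_{1} + \frac{15}{8} e_{3} + \frac{9}{20} e_{1} e_{2} + 9 e_{1} e_{3} + e_{2} e_{3} - \frac{5}{24} e_{3} e_{4} - \frac{3}{5} e_{1} e_{2} e_{3} + \frac{1}{20} e_{1} e_{2} e_{4} + e_{1} e_{3} e_{4}
Answer: 45 - \frac{6}{5} e_{1} e_{2} e_{3} + \frac{1}{10} e_{1} e_{2} e_{4} + 2 e_{1} e_{3} e_{4}


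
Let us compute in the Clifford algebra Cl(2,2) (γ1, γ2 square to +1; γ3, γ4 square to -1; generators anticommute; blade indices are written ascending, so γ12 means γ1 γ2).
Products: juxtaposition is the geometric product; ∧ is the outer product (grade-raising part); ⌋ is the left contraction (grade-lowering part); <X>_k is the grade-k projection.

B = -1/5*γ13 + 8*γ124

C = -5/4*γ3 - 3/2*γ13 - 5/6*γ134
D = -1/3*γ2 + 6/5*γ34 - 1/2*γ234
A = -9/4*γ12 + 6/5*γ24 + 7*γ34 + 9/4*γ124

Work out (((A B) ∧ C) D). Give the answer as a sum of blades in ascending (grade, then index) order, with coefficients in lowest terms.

step 1: 18 + 48/5*γ1 + 18*γ4 - 7/5*γ14 - 9/20*γ23 - 56*γ123 + 9/20*γ234 + 6/25*γ1234
step 2: -45/2*γ3 - 39*γ13 + 45/2*γ34 - 175/4*γ134
step 3: -27 + 105/2*γ1 + 45/4*γ2 + 27*γ4 - 175/8*γ12 + 234/5*γ14 - 15/2*γ23 + 45/4*γ24 - 13*γ123 + 39/2*γ124 - 15/2*γ234 + 175/12*γ1234
Answer: -27 + 105/2*γ1 + 45/4*γ2 + 27*γ4 - 175/8*γ12 + 234/5*γ14 - 15/2*γ23 + 45/4*γ24 - 13*γ123 + 39/2*γ124 - 15/2*γ234 + 175/12*γ1234


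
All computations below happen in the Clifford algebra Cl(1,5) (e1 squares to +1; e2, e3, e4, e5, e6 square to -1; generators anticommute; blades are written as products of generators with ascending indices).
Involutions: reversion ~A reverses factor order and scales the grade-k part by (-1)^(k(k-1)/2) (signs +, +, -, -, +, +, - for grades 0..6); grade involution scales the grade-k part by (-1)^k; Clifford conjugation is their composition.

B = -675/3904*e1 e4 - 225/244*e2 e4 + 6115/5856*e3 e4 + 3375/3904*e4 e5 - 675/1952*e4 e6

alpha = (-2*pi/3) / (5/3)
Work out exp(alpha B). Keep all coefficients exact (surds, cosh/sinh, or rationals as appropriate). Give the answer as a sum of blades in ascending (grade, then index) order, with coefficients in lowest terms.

B^2 term by term: the squares give (-675/3904)^2*(e1 e4)^2 + (-225/244)^2*(e2 e4)^2 + (6115/5856)^2*(e3 e4)^2 + (3375/3904)^2*(e4 e5)^2 + (-675/1952)^2*(e4 e6)^2 = 455625/15241216*(+1) + 50625/59536*(-1) + 37393225/34292736*(-1) + 11390625/15241216*(-1) + 455625/3810304*(-1) = -25/9 (each basis 2-blade squares to minus the product of its generators' squares); cross terms between blades sharing an index anticommute and cancel. So B^2 = -25/9.
B^2 = -25/9 — a negative square means the series sums to a rotation: l = 5/3, alpha*l = -2*pi/3, so exp(alpha B) = cos(-2*pi/3) + (sin(-2*pi/3)/(5/3))*B = -1/2 + (-3*sqrt(3)/10)*B.
Answer: -1/2 + 405*sqrt(3)/7808*e1 e4 + 135*sqrt(3)/488*e2 e4 - 1223*sqrt(3)/3904*e3 e4 - 2025*sqrt(3)/7808*e4 e5 + 405*sqrt(3)/3904*e4 e6


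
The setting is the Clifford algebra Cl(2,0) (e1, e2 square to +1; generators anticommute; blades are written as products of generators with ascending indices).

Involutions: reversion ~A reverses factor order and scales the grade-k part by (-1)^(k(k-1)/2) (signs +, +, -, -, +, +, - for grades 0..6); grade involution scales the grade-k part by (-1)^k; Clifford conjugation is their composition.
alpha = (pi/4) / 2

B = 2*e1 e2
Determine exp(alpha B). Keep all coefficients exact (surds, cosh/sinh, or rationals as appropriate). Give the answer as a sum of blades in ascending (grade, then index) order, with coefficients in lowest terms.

B^2 = (2)^2*(e1 e2)^2 = 4*(-1) = -4 (a basis 2-blade squares to minus the product of its generators' squares).
B^2 = -4 — circular case — the even/odd split gives cos and sin: l = 2, alpha*l = pi/4, so exp(alpha B) = cos(pi/4) + (sin(pi/4)/2)*B = sqrt(2)/2 + (sqrt(2)/4)*B.
Answer: sqrt(2)/2 + sqrt(2)/2*e1 e2


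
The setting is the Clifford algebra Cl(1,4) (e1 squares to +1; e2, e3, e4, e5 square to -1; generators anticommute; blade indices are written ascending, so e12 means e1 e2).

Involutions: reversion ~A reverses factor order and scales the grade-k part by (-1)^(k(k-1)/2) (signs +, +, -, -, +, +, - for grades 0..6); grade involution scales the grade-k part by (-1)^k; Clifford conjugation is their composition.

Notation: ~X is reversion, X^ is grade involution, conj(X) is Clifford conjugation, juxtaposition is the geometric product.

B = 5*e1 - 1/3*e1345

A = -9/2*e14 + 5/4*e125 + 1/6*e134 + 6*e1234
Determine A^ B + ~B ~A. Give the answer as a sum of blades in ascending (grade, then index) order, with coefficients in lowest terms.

first term: 45/2*e4 - 1/18*e5 - 33/4*e25 - 5/6*e34 - 3/2*e35 - 365/12*e234
second term: 45/2*e4 + 1/18*e5 - 17/4*e25 - 5/6*e34 + 3/2*e35 + 355/12*e234
Answer: 45*e4 - 25/2*e25 - 5/3*e34 - 5/6*e234


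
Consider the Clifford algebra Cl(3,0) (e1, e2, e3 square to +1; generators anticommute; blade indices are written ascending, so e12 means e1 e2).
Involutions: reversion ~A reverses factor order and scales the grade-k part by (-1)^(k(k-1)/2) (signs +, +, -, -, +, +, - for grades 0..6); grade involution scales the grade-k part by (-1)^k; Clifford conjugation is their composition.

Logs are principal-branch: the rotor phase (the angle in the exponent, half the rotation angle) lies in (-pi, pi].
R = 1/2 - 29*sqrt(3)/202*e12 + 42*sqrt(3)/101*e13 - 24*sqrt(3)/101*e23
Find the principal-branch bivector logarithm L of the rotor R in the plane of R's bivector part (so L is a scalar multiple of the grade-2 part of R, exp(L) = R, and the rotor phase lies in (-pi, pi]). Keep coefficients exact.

The scalar part of R is 1/2, so the principal-branch rotor phase is pinned; divide the bivector part by its sine to get the unit plane — L is the phase times that plane.
Concretely: cos(phase) = 1/2 gives phase = ±pi/3, and since phase/sin(phase) is even the sign is immaterial: L = (phase/sin(phase)) * <R>_2 = (2*sqrt(3)*pi/9) * <R>_2.
Answer: -29*pi/303*e12 + 28*pi/101*e13 - 16*pi/101*e23
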